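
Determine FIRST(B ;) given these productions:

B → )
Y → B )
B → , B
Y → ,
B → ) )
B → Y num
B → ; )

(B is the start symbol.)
{ ')', ',', ';' }

FIRST sets of the non-terminals involved (from the grammar, by fixed-point iteration):
  FIRST(B) = { ')', ',', ';' }

To compute FIRST(B ;), process the symbols left to right:
Symbol B is a non-terminal. Add FIRST(B) \ {ε} = { ')', ',', ';' }
B is not nullable (ε ∉ FIRST(B)), so stop here.
FIRST(B ;) = { ')', ',', ';' }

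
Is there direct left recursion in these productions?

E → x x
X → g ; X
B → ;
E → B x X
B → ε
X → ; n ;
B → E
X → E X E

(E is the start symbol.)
No direct left recursion

Direct left recursion occurs when N → N α for some non-terminal N (the right-hand side begins with the left-hand side itself).

E → x x: starts with x
X → g ; X: starts with g
B → ;: starts with ';'
E → B x X: starts with B
B → ε: starts with ε
X → ; n ;: starts with ';'
B → E: starts with E
X → E X E: starts with E

No direct left recursion found.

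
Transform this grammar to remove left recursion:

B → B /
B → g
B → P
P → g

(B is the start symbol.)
B → g B'
B → P B'
B' → / B'
B' → ε
P → g

B is directly left-recursive. The standard transformation for
  A → A α₁ | ... | A α_m | β₁ | ... | β_n
is
  A  → β₁ A' | ... | β_n A'
  A' → α₁ A' | ... | α_m A' | ε

B → g becomes B → g B'
B → P becomes B → P B'
B → B / becomes B' → / B'
Add B' → ε

Productions for other non-terminals are unchanged:
  P → g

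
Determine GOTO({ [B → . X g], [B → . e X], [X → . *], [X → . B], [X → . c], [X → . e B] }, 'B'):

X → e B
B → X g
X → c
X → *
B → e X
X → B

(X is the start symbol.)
{ [X → B .] }

GOTO(I, 'B') = CLOSURE({ [A → αX.β] : [A → α.Xβ] ∈ I, X = 'B' })

Items with dot before 'B', with the dot advanced:
  [X → . B] → [X → B .]
Closure adds nothing (no advanced item has the dot before a non-terminal).

GOTO = { [X → B .] }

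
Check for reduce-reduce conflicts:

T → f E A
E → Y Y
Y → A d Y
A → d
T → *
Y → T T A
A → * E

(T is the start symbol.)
No reduce-reduce conflicts

A reduce-reduce conflict occurs when an LR(0) state has two complete items [A → α .] and [B → β .] — both call for a reduction, and with no lookahead the parser cannot choose between them.

Augment with T' → T and build the canonical LR(0) collection (I0 = CLOSURE({[T' → . T]}), then GOTO on every symbol after a dot until no new states appear). It has 18 states:
  I0: { [T → . *], [T → . f E A], [T' → . T] }  — shift
  I1: { [T → * .] }  — reduce
  I2: { [T' → T .] }  — accept
  I3: { [A → . * E], [A → . d], [E → . Y Y], [T → . *], [T → . f E A], [T → f . E A], [Y → . A d Y], [Y → . T T A] }  — shift
  I4: { [A → * . E], [A → . * E], [A → . d], [E → . Y Y], [T → * .], [T → . *], [T → . f E A], [Y → . A d Y], [Y → . T T A] }  — shift, reduce
  I5: { [Y → A . d Y] }  — shift
  I6: { [A → . * E], [A → . d], [T → f E . A] }  — shift
  I7: { [T → . *], [T → . f E A], [Y → T . T A] }  — shift
  I8: { [A → . * E], [A → . d], [E → Y . Y], [T → . *], [T → . f E A], [Y → . A d Y], [Y → . T T A] }  — shift
  I9: { [A → d .] }  — reduce
  I10: { [E → Y Y .] }  — reduce
  I11: { [A → . * E], [A → . d], [Y → T T . A] }  — shift
  I12: { [A → * . E], [A → . * E], [A → . d], [E → . Y Y], [T → . *], [T → . f E A], [Y → . A d Y], [Y → . T T A] }  — shift
  I13: { [Y → T T A .] }  — reduce
  I14: { [A → * E .] }  — reduce
  I15: { [T → f E A .] }  — reduce
  I16: { [A → . * E], [A → . d], [T → . *], [T → . f E A], [Y → . A d Y], [Y → . T T A], [Y → A d . Y] }  — shift
  I17: { [Y → A d Y .] }  — reduce

No state contains more than one complete item.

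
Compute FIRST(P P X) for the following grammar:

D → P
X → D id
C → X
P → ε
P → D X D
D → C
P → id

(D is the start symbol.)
{ 'id' }

FIRST sets of the non-terminals involved (from the grammar, by fixed-point iteration):
  FIRST(P) = { 'id', ε }
  FIRST(X) = { 'id' }

To compute FIRST(P P X), process the symbols left to right:
Symbol P is a non-terminal. Add FIRST(P) \ {ε} = { 'id' }
P is nullable (ε ∈ FIRST(P)), continue to the next symbol.
Symbol P is a non-terminal. Add FIRST(P) \ {ε} = { 'id' }
P is nullable (ε ∈ FIRST(P)), continue to the next symbol.
Symbol X is a non-terminal. Add FIRST(X) \ {ε} = { 'id' }
X is not nullable (ε ∉ FIRST(X)), so stop here.
FIRST(P P X) = { 'id' }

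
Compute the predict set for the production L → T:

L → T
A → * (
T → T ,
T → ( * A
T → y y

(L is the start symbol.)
{ '(', 'y' }

PREDICT(L → T) = (FIRST(RHS) \ {ε}) ∪ (FOLLOW(L) if ε ∈ FIRST(RHS), i.e. RHS ⇒* ε)
FIRST(T) = { '(', 'y' }
FIRST(T) = { '(', 'y' }
ε ∉ FIRST(T), so FOLLOW(L) is not added.
PREDICT(L → T) = { '(', 'y' }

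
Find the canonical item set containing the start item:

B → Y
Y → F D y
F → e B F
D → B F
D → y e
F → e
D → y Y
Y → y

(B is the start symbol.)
First, augment the grammar with B' → B
I₀ = CLOSURE({ [B' → . B] }):
  [B' → . B] has the dot before B: add [B → . Y]
  [B → . Y] has the dot before Y: add [Y → . F D y], [Y → . y]
  [Y → . F D y] has the dot before F: add [F → . e B F], [F → . e]
No further items can be added.

I₀ = { [B → . Y], [B' → . B], [F → . e B F], [F → . e], [Y → . F D y], [Y → . y] }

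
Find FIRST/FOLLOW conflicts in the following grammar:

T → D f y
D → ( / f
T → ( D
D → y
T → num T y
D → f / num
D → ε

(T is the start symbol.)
Yes. D → y with FOLLOW(D) on { 'y' }; D → f '/' num with FOLLOW(D) on { 'f' }

A FIRST/FOLLOW conflict occurs when a non-terminal N has a nullable alternative N → β (β ⇒* ε) and another alternative N → α with FIRST(α) ∩ FOLLOW(N) ≠ ∅: on such a lookahead the parser cannot decide between expanding α and letting N vanish via β.

Nullable non-terminals: D.

D: nullable alternative(s) D → ε; FOLLOW(D) = { $, 'f', 'y' }
  D → ( / f: FIRST \ {ε} = { '(' } — disjoint from FOLLOW(D)
  D → y: FIRST \ {ε} = { 'y' } — overlaps FOLLOW(D) on { 'y' }: CONFLICT
  D → f / num: FIRST \ {ε} = { 'f' } — overlaps FOLLOW(D) on { 'f' }: CONFLICT
  D → ε: FIRST \ {ε} = { } — this is the only nullable alternative, skip

T has no nullable alternative, so no FIRST/FOLLOW check is needed there.

So the grammar has 2 FIRST/FOLLOW conflicts (marked CONFLICT above).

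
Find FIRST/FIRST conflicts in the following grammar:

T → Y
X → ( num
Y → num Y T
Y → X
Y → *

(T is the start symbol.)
A FIRST/FIRST conflict occurs when two productions N → α and N → β for the same non-terminal have FIRST(α) ∩ FIRST(β) ≠ ∅ (with ε ∈ FIRST of a nullable right-hand side, so two nullable alternatives also conflict).

FIRST sets of the non-terminals at (or reachable through a nullable prefix from) the front of some alternative:
  FIRST(X) = { '(' }

Productions for Y:
  Y → num Y T: FIRST = { 'num' }
  Y → X: FIRST = { '(' }
  Y → *: FIRST = { '*' }
T, X have only one production, so no FIRST/FIRST conflict is possible there.

All alternatives of each non-terminal have pairwise disjoint FIRST sets.

Answer: No FIRST/FIRST conflicts.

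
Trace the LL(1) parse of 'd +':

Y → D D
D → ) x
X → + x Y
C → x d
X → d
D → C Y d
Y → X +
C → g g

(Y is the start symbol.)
Stack is shown with the top on the left.

Stack  Input  Action
--------------------
Y $    d + $  output Y → X +
X + $  d + $  output X → d
d + $  d + $  match 'd'
+ $    + $    match '+'
$      $      accept

The string is accepted.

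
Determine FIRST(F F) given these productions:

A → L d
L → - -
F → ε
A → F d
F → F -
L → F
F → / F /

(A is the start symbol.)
FIRST sets of the non-terminals involved (from the grammar, by fixed-point iteration):
  FIRST(F) = { '-', '/', ε }

To compute FIRST(F F), process the symbols left to right:
Symbol F is a non-terminal. Add FIRST(F) \ {ε} = { '-', '/' }
F is nullable (ε ∈ FIRST(F)), continue to the next symbol.
Symbol F is a non-terminal. Add FIRST(F) \ {ε} = { '-', '/' }
F is nullable (ε ∈ FIRST(F)), continue to the next symbol.
All symbols are nullable, so ε is in the result.
FIRST(F F) = { '-', '/', ε }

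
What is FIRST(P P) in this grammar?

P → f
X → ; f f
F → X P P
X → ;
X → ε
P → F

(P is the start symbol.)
{ ';', 'f' }

FIRST sets of the non-terminals involved (from the grammar, by fixed-point iteration):
  FIRST(P) = { ';', 'f' }

To compute FIRST(P P), process the symbols left to right:
Symbol P is a non-terminal. Add FIRST(P) \ {ε} = { ';', 'f' }
P is not nullable (ε ∉ FIRST(P)), so stop here.
FIRST(P P) = { ';', 'f' }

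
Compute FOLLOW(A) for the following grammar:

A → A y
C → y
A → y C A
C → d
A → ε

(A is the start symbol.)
To compute FOLLOW(A), find every occurrence of A on a right-hand side N → α A β: add FIRST(β) \ {ε}, and if β is empty or nullable also add FOLLOW(N). Iterate to a fixed point.

A is the start symbol, so $ ∈ FOLLOW(A).
In A → A y: A is followed by y, add FIRST(y) \ {ε} = { 'y' }
In A → y C A: A is at the end; this adds FOLLOW(A) to itself — nothing new

Taking the union: FOLLOW(A) = { $, 'y' }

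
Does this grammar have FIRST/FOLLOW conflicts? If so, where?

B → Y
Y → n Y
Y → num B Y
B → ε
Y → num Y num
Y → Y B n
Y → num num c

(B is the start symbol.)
A FIRST/FOLLOW conflict occurs when a non-terminal N has a nullable alternative N → β (β ⇒* ε) and another alternative N → α with FIRST(α) ∩ FOLLOW(N) ≠ ∅: on such a lookahead the parser cannot decide between expanding α and letting N vanish via β.

Nullable non-terminals: B.
FIRST sets used below: FIRST(Y) = { 'n', 'num' }

B: nullable alternative(s) B → ε; FOLLOW(B) = { $, 'n', 'num' }
  B → Y: FIRST \ {ε} = { 'n', 'num' } — overlaps FOLLOW(B) on { 'n', 'num' }: CONFLICT
  B → ε: FIRST \ {ε} = { } — this is the only nullable alternative, skip

Y has no nullable alternative, so no FIRST/FOLLOW check is needed there.

So the grammar has 1 FIRST/FOLLOW conflict (marked CONFLICT above).

Answer: Yes. B → Y with FOLLOW(B) on { 'n', 'num' }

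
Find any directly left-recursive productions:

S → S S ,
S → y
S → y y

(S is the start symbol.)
Direct left recursion occurs when N → N α for some non-terminal N (the right-hand side begins with the left-hand side itself).

S → S S ,: LEFT RECURSIVE (starts with S)
S → y: starts with y
S → y y: starts with y

The grammar has direct left recursion on: S.

Answer: Yes, S is left-recursive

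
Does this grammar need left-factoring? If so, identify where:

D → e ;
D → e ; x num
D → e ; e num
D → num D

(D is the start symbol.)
Left-factoring is needed when two productions for the same non-terminal
share a common prefix on the right-hand side.

Productions for D:
  D → e ;
  D → e ; x num
  D → e ; e num
  D → num D

Found common prefix 'e ;' in productions for D

Answer: Yes, D has productions with common prefix 'e ;'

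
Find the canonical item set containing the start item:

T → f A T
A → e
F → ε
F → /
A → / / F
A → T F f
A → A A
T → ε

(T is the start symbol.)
{ [T → . f A T], [T → .], [T' → . T] }

First, augment the grammar with T' → T
I₀ = CLOSURE({ [T' → . T] }):
  [T' → . T] has the dot before T: add [T → . f A T], [T → .]
No further items can be added.

I₀ = { [T → . f A T], [T → .], [T' → . T] }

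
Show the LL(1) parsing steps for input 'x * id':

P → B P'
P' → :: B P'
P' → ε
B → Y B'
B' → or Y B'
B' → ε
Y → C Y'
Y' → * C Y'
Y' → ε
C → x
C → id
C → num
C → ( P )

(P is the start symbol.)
LL(1) parsing maintains a stack (initially the start symbol over $) and the input. At each step: if the stack top is a terminal, match it against the current input token; if it is a non-terminal N, replace it with the RHS of M[N, lookahead] (the unique production whose predict set contains the lookahead).

Stack is shown with the top on the left.

Stack           Input     Action
--------------------------------
P $             x * id $  output P → B P'
B P' $          x * id $  output B → Y B'
Y B' P' $       x * id $  output Y → C Y'
C Y' B' P' $    x * id $  output C → x
x Y' B' P' $    x * id $  match 'x'
Y' B' P' $      * id $    output Y' → * C Y'
* C Y' B' P' $  * id $    match '*'
C Y' B' P' $    id $      output C → id
id Y' B' P' $   id $      match 'id'
Y' B' P' $      $         output Y' → ε
B' P' $         $         output B' → ε
P' $            $         output P' → ε
$               $         accept

The string is accepted.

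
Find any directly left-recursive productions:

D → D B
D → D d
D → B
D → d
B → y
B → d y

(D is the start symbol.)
D → D B: LEFT RECURSIVE (starts with D)
D → D d: LEFT RECURSIVE (starts with D)
D → B: starts with B
D → d: starts with d
B → y: starts with y
B → d y: starts with d

The grammar has direct left recursion on: D.

Answer: Yes, D is left-recursive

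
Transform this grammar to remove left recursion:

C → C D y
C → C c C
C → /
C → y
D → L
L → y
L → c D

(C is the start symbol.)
C is directly left-recursive. The standard transformation for
  A → A α₁ | ... | A α_m | β₁ | ... | β_n
is
  A  → β₁ A' | ... | β_n A'
  A' → α₁ A' | ... | α_m A' | ε

C → / becomes C → / C'
C → y becomes C → y C'
C → C D y becomes C' → D y C'
C → C c C becomes C' → c C C'
Add C' → ε

Productions for other non-terminals are unchanged:
  D → L
  L → y
  L → c D

Resulting grammar:
C → / C'
C → y C'
C' → D y C'
C' → c C C'
C' → ε
D → L
L → y
L → c D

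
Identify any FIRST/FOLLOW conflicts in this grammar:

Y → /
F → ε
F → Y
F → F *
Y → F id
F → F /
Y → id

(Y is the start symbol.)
A FIRST/FOLLOW conflict occurs when a non-terminal N has a nullable alternative N → β (β ⇒* ε) and another alternative N → α with FIRST(α) ∩ FOLLOW(N) ≠ ∅: on such a lookahead the parser cannot decide between expanding α and letting N vanish via β.

Nullable non-terminals: F.
FIRST sets used below: FIRST(Y) = { '*', '/', 'id' }, FIRST(F) = { '*', '/', 'id', ε }

F: nullable alternative(s) F → ε; FOLLOW(F) = { '*', '/', 'id' }
  F → ε: FIRST \ {ε} = { } — this is the only nullable alternative, skip
  F → Y: FIRST \ {ε} = { '*', '/', 'id' } — overlaps FOLLOW(F) on { '*', '/', 'id' }: CONFLICT
  F → F *: FIRST \ {ε} = { '*', '/', 'id' } — overlaps FOLLOW(F) on { '*', '/', 'id' }: CONFLICT
  F → F /: FIRST \ {ε} = { '*', '/', 'id' } — overlaps FOLLOW(F) on { '*', '/', 'id' }: CONFLICT

Y has no nullable alternative, so no FIRST/FOLLOW check is needed there.

So the grammar has 3 FIRST/FOLLOW conflicts (marked CONFLICT above).

Answer: Yes. F → Y with FOLLOW(F) on { '*', '/', 'id' }; F → F '*' with FOLLOW(F) on { '*', '/', 'id' }; F → F '/' with FOLLOW(F) on { '*', '/', 'id' }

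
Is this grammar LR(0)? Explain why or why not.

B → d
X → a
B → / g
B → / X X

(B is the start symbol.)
Yes, the grammar is LR(0)

A grammar is LR(0) if no state in the canonical LR(0) collection has:
  - both a shift item (dot before a terminal) and a complete item (shift-reduce conflict), or
  - two or more complete items (reduce-reduce conflict; the accept item [B' → B .] counts as a complete item here).

Augment with B' → B and build the canonical LR(0) collection (I0 = CLOSURE({[B' → . B]}), then GOTO on every symbol after a dot until no new states appear). It has 8 states:
  I0: { [B → . / X X], [B → . / g], [B → . d], [B' → . B] }  — shift
  I1: { [B → / . X X], [B → / . g], [X → . a] }  — shift
  I2: { [B' → B .] }  — accept
  I3: { [B → d .] }  — reduce
  I4: { [B → / X . X], [X → . a] }  — shift
  I5: { [X → a .] }  — reduce
  I6: { [B → / g .] }  — reduce
  I7: { [B → / X X .] }  — reduce

Every state is either a pure shift/goto state or contains exactly one complete item and nothing to shift — no conflicts. The grammar is LR(0).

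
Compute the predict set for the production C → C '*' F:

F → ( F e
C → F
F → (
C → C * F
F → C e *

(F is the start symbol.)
{ '(' }

PREDICT(C → C '*' F) = (FIRST(RHS) \ {ε}) ∪ (FOLLOW(C) if ε ∈ FIRST(RHS), i.e. RHS ⇒* ε)
FIRST(C) = { '(' }
FIRST(C '*' F) = { '(' }
ε ∉ FIRST(C '*' F), so FOLLOW(C) is not added.
PREDICT(C → C '*' F) = { '(' }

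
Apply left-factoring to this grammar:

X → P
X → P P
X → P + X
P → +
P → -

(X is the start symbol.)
X → P X'
X' → ε
X' → P
X' → + X
P → +
P → -

Left-factoring transforms A → αβ₁ | αβ₂ into A → αA' and A' → β₁ | β₂
(α is the longest common prefix among the alternatives). Repeat until
no nonterminal has two alternatives with a common prefix.

Round 1: X has alternatives sharing prefix 'P'. Introduce X': X → P X'
  Add: X' → ε
  Add: X' → P
  Add: X' → + X

No remaining common prefixes — done.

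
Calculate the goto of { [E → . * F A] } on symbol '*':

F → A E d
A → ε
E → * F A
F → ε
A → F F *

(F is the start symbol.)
{ [A → . F F *], [A → .], [E → * . F A], [F → . A E d], [F → .] }

GOTO(I, '*') = CLOSURE({ [A → αX.β] : [A → α.Xβ] ∈ I, X = '*' })

Items with dot before '*', with the dot advanced:
  [E → . * F A] → [E → * . F A]
Closure of the advanced items:
  [E → * . F A] has the dot before F: add [F → . A E d], [F → .]
  [F → . A E d] has the dot before A: add [A → .], [A → . F F *]

GOTO = { [A → . F F *], [A → .], [E → * . F A], [F → . A E d], [F → .] }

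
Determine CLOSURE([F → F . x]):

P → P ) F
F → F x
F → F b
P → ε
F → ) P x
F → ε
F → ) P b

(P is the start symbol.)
To compute CLOSURE, for each item [A → α.Bβ] where B is a non-terminal, add [B → .γ] for all productions B → γ; repeat for the newly added items until nothing changes.

Start with: [F → F . x]
The dot precedes the terminal x, so nothing is added.

CLOSURE = { [F → F . x] }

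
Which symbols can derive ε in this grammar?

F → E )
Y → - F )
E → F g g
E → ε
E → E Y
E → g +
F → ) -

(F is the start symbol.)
{ 'E' }

A non-terminal is nullable if it can derive ε (the empty string): either it has an ε-production, or it has a production whose right-hand side consists entirely of nullable non-terminals.

ε-productions: E → ε
So E is immediately nullable.
No further non-terminal can be added: every production for the remaining non-terminals contains a terminal or a non-nullable non-terminal.
Nullable = { 'E' }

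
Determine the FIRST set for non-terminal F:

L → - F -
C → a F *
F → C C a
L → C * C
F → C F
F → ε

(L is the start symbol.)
{ 'a', ε }

FIRST sets of the other non-terminals involved (by the same procedure, iterated to a fixed point):
  FIRST(C) = { 'a' }

From F → C C a:
  - C is a non-terminal: add FIRST(C) \ {ε} = { 'a' }
    C is not nullable, so stop
From F → C F:
  - C is a non-terminal: add FIRST(C) \ {ε} = { 'a' }
    C is not nullable, so stop
From F → ε:
  - ε-production, so ε ∈ FIRST(F)

Collecting: FIRST(F) = { 'a', ε }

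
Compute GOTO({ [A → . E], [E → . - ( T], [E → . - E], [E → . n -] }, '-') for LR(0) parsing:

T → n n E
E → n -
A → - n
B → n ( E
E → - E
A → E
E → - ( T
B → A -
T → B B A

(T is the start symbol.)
{ [E → - . ( T], [E → - . E], [E → . - ( T], [E → . - E], [E → . n -] }

GOTO(I, '-') = CLOSURE({ [A → αX.β] : [A → α.Xβ] ∈ I, X = '-' })

Items with dot before '-', with the dot advanced:
  [E → . - ( T] → [E → - . ( T]
  [E → . - E] → [E → - . E]
Closure of the advanced items:
  [E → - . E] has the dot before E: add [E → . n -], [E → . - E], [E → . - ( T]

GOTO = { [E → - . ( T], [E → - . E], [E → . - ( T], [E → . - E], [E → . n -] }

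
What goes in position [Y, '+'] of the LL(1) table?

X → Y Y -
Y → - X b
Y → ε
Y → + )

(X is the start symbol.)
To find M[Y, '+'], we find productions for Y where '+' is in the predict set (PREDICT(N → α) = (FIRST(α) \ {ε}) ∪ (FOLLOW(N) if α ⇒* ε)).

Relevant sets:
  FOLLOW(Y) = { '+', '-' }

Y → - X b: PREDICT = { '-' }
Y → ε: PREDICT = { '+', '-' }
  '+' is in predict set, so this production goes in M[Y, '+']
Y → + ): PREDICT = { '+' }
  '+' is in predict set, so this production goes in M[Y, '+']

M[Y, '+'] = Y → ε, Y → + )  (a multiply-defined cell — the grammar is not LL(1))

Answer: Y → ε, Y → + )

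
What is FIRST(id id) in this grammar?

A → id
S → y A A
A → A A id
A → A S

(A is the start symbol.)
To compute FIRST(id id), process the symbols left to right:
Symbol id is a terminal. Add 'id' and stop.
FIRST(id id) = { 'id' }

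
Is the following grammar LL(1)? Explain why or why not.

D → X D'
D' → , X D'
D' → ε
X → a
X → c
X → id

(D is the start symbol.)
A grammar is LL(1) if for each non-terminal N with multiple productions, the predict sets of those productions are pairwise disjoint, where PREDICT(N → α) = (FIRST(α) \ {ε}) ∪ (FOLLOW(N) if α ⇒* ε).

Relevant sets:
  FOLLOW(D') = { $ }

For D':
  PREDICT(D' → ',' X D') = { ',' }
  PREDICT(D' → ε) = { $ }
For X:
  PREDICT(X → a) = { 'a' }
  PREDICT(X → c) = { 'c' }
  PREDICT(X → id) = { 'id' }
D has a single production, so nothing to check there.

All predict sets are disjoint. The grammar IS LL(1).

Answer: Yes, the grammar is LL(1).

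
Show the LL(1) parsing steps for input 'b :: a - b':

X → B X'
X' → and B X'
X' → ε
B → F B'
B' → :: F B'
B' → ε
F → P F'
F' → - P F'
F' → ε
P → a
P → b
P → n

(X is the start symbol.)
LL(1) parsing maintains a stack (initially the start symbol over $) and the input. At each step: if the stack top is a terminal, match it against the current input token; if it is a non-terminal N, replace it with the RHS of M[N, lookahead] (the unique production whose predict set contains the lookahead).

Stack is shown with the top on the left.

Stack           Input         Action
------------------------------------
X $             b :: a - b $  output X → B X'
B X' $          b :: a - b $  output B → F B'
F B' X' $       b :: a - b $  output F → P F'
P F' B' X' $    b :: a - b $  output P → b
b F' B' X' $    b :: a - b $  match 'b'
F' B' X' $      :: a - b $    output F' → ε
B' X' $         :: a - b $    output B' → :: F B'
:: F B' X' $    :: a - b $    match '::'
F B' X' $       a - b $       output F → P F'
P F' B' X' $    a - b $       output P → a
a F' B' X' $    a - b $       match 'a'
F' B' X' $      - b $         output F' → - P F'
- P F' B' X' $  - b $         match '-'
P F' B' X' $    b $           output P → b
b F' B' X' $    b $           match 'b'
F' B' X' $      $             output F' → ε
B' X' $         $             output B' → ε
X' $            $             output X' → ε
$               $             accept

The string is accepted.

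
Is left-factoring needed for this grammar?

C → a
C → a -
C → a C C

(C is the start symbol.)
Left-factoring is needed when two productions for the same non-terminal
share a common prefix on the right-hand side.

Productions for C:
  C → a
  C → a -
  C → a C C

Found common prefix 'a' in productions for C

Answer: Yes, C has productions with common prefix 'a'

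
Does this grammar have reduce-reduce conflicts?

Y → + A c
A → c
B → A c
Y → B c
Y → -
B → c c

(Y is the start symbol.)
Augment with Y' → Y and build the canonical LR(0) collection (I0 = CLOSURE({[Y' → . Y]}), then GOTO on every symbol after a dot until no new states appear). It has 13 states:
  I0: { [A → . c], [B → . A c], [B → . c c], [Y → . + A c], [Y → . -], [Y → . B c], [Y' → . Y] }  — shift
  I1: { [A → . c], [Y → + . A c] }  — shift
  I2: { [Y → - .] }  — reduce
  I3: { [B → A . c] }  — shift
  I4: { [Y → B . c] }  — shift
  I5: { [Y' → Y .] }  — accept
  I6: { [A → c .], [B → c . c] }  — shift, reduce
  I7: { [B → c c .] }  — reduce
  I8: { [Y → B c .] }  — reduce
  I9: { [B → A c .] }  — reduce
  I10: { [Y → + A . c] }  — shift
  I11: { [A → c .] }  — reduce
  I12: { [Y → + A c .] }  — reduce

No state contains more than one complete item.

Answer: No reduce-reduce conflicts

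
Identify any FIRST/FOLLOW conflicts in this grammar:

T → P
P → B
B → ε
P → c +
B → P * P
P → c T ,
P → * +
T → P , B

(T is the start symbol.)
Yes. T → P ',' B with FOLLOW(T) on { ',' }; P → '*' '+' with FOLLOW(P) on { '*' }; B → P '*' P with FOLLOW(B) on { '*' }

A FIRST/FOLLOW conflict occurs when a non-terminal N has a nullable alternative N → β (β ⇒* ε) and another alternative N → α with FIRST(α) ∩ FOLLOW(N) ≠ ∅: on such a lookahead the parser cannot decide between expanding α and letting N vanish via β.

Nullable non-terminals: B, P, T.
FIRST sets used below: FIRST(P) = { '*', 'c', ε }, FIRST(B) = { '*', 'c', ε }

B: nullable alternative(s) B → ε; FOLLOW(B) = { $, '*', ',' }
  B → ε: FIRST \ {ε} = { } — this is the only nullable alternative, skip
  B → P * P: FIRST \ {ε} = { '*', 'c' } — overlaps FOLLOW(B) on { '*' }: CONFLICT

P: nullable alternative(s) P → B; FOLLOW(P) = { $, '*', ',' }
  P → B: FIRST \ {ε} = { '*', 'c' } — this is the only nullable alternative, skip
  P → c +: FIRST \ {ε} = { 'c' } — disjoint from FOLLOW(P)
  P → c T ,: FIRST \ {ε} = { 'c' } — disjoint from FOLLOW(P)
  P → * +: FIRST \ {ε} = { '*' } — overlaps FOLLOW(P) on { '*' }: CONFLICT

T: nullable alternative(s) T → P; FOLLOW(T) = { $, ',' }
  T → P: FIRST \ {ε} = { '*', 'c' } — this is the only nullable alternative, skip
  T → P , B: FIRST \ {ε} = { '*', ',', 'c' } — overlaps FOLLOW(T) on { ',' }: CONFLICT

So the grammar has 3 FIRST/FOLLOW conflicts (marked CONFLICT above).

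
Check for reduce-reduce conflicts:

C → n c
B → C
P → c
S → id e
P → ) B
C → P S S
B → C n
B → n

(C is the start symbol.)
No reduce-reduce conflicts

Augment with C' → C and build the canonical LR(0) collection (I0 = CLOSURE({[C' → . C]}), then GOTO on every symbol after a dot until no new states appear). It has 15 states:
  I0: { [C → . P S S], [C → . n c], [C' → . C], [P → . ) B], [P → . c] }  — shift
  I1: { [B → . C n], [B → . C], [B → . n], [C → . P S S], [C → . n c], [P → ) . B], [P → . ) B], [P → . c] }  — shift
  I2: { [C' → C .] }  — accept
  I3: { [C → P . S S], [S → . id e] }  — shift
  I4: { [P → c .] }  — reduce
  I5: { [C → n . c] }  — shift
  I6: { [C → n c .] }  — reduce
  I7: { [C → P S . S], [S → . id e] }  — shift
  I8: { [S → id . e] }  — shift
  I9: { [S → id e .] }  — reduce
  I10: { [C → P S S .] }  — reduce
  I11: { [P → ) B .] }  — reduce
  I12: { [B → C . n], [B → C .] }  — shift, reduce
  I13: { [B → n .], [C → n . c] }  — shift, reduce
  I14: { [B → C n .] }  — reduce

No state contains more than one complete item.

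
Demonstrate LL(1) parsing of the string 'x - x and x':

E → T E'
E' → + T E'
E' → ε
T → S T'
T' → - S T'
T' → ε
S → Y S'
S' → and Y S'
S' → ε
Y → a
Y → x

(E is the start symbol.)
LL(1) parsing maintains a stack (initially the start symbol over $) and the input. At each step: if the stack top is a terminal, match it against the current input token; if it is a non-terminal N, replace it with the RHS of M[N, lookahead] (the unique production whose predict set contains the lookahead).

Stack is shown with the top on the left.

Stack             Input          Action
---------------------------------------
E $               x - x and x $  output E → T E'
T E' $            x - x and x $  output T → S T'
S T' E' $         x - x and x $  output S → Y S'
Y S' T' E' $      x - x and x $  output Y → x
x S' T' E' $      x - x and x $  match 'x'
S' T' E' $        - x and x $    output S' → ε
T' E' $           - x and x $    output T' → - S T'
- S T' E' $       - x and x $    match '-'
S T' E' $         x and x $      output S → Y S'
Y S' T' E' $      x and x $      output Y → x
x S' T' E' $      x and x $      match 'x'
S' T' E' $        and x $        output S' → and Y S'
and Y S' T' E' $  and x $        match 'and'
Y S' T' E' $      x $            output Y → x
x S' T' E' $      x $            match 'x'
S' T' E' $        $              output S' → ε
T' E' $           $              output T' → ε
E' $              $              output E' → ε
$                 $              accept

The string is accepted.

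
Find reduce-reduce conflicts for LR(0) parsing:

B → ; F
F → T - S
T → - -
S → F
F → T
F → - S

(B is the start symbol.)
A reduce-reduce conflict occurs when an LR(0) state has two complete items [A → α .] and [B → β .] — both call for a reduction, and with no lookahead the parser cannot choose between them.

Augment with B' → B and build the canonical LR(0) collection (I0 = CLOSURE({[B' → . B]}), then GOTO on every symbol after a dot until no new states appear). It has 11 states:
  I0: { [B → . ; F], [B' → . B] }  — shift
  I1: { [B → ; . F], [F → . - S], [F → . T - S], [F → . T], [T → . - -] }  — shift
  I2: { [B' → B .] }  — accept
  I3: { [F → - . S], [F → . - S], [F → . T - S], [F → . T], [S → . F], [T → - . -], [T → . - -] }  — shift
  I4: { [B → ; F .] }  — reduce
  I5: { [F → T . - S], [F → T .] }  — shift, reduce
  I6: { [F → . - S], [F → . T - S], [F → . T], [F → T - . S], [S → . F], [T → . - -] }  — shift
  I7: { [S → F .] }  — reduce
  I8: { [F → T - S .] }  — reduce
  I9: { [F → - . S], [F → . - S], [F → . T - S], [F → . T], [S → . F], [T → - - .], [T → - . -], [T → . - -] }  — shift, reduce
  I10: { [F → - S .] }  — reduce

No state contains more than one complete item.

Answer: No reduce-reduce conflicts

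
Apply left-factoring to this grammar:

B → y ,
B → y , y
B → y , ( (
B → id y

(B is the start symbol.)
Left-factoring transforms A → αβ₁ | αβ₂ into A → αA' and A' → β₁ | β₂
(α is the longest common prefix among the alternatives). Repeat until
no nonterminal has two alternatives with a common prefix.

Round 1: B has alternatives sharing prefix 'y ,'. Introduce B': B → y , B'
  Add: B' → ε
  Add: B' → y
  Add: B' → ( (

No remaining common prefixes — done.

Resulting grammar:
B → y , B'
B' → ε
B' → y
B' → ( (
B → id y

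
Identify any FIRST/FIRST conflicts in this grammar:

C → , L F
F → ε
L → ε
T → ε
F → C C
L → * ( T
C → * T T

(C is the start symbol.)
FIRST sets of the non-terminals at (or reachable through a nullable prefix from) the front of some alternative:
  FIRST(C) = { '*', ',' }

Productions for C:
  C → , L F: FIRST = { ',' }
  C → * T T: FIRST = { '*' }
Productions for F:
  F → ε: FIRST = { ε }
  F → C C: FIRST = { '*', ',' }
Productions for L:
  L → ε: FIRST = { ε }
  L → * ( T: FIRST = { '*' }
T has only one production, so no FIRST/FIRST conflict is possible there.

All alternatives of each non-terminal have pairwise disjoint FIRST sets.

Answer: No FIRST/FIRST conflicts.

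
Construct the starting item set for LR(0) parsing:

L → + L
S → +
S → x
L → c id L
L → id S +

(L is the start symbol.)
{ [L → . + L], [L → . c id L], [L → . id S +], [L' → . L] }

First, augment the grammar with L' → L
I₀ = CLOSURE({ [L' → . L] }):
  [L' → . L] has the dot before L: add [L → . + L], [L → . c id L], [L → . id S +]
No further items can be added.

I₀ = { [L → . + L], [L → . c id L], [L → . id S +], [L' → . L] }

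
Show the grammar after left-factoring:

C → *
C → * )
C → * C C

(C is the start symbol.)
Left-factoring transforms A → αβ₁ | αβ₂ into A → αA' and A' → β₁ | β₂
(α is the longest common prefix among the alternatives). Repeat until
no nonterminal has two alternatives with a common prefix.

Round 1: C has alternatives sharing prefix '*'. Introduce C': C → * C'
  Add: C' → ε
  Add: C' → )
  Add: C' → C C

No remaining common prefixes — done.

Resulting grammar:
C → * C'
C' → ε
C' → )
C' → C C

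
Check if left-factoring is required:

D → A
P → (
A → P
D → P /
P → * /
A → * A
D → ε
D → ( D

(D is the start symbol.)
Left-factoring is needed when two productions for the same non-terminal
share a common prefix on the right-hand side.

Productions for D:
  D → A
  D → P /
  D → ε
  D → ( D
Productions for P:
  P → (
  P → * /
Productions for A:
  A → P
  A → * A

No common prefixes found.

Answer: No, left-factoring is not needed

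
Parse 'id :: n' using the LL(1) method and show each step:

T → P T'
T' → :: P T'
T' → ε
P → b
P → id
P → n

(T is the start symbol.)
LL(1) parsing maintains a stack (initially the start symbol over $) and the input. At each step: if the stack top is a terminal, match it against the current input token; if it is a non-terminal N, replace it with the RHS of M[N, lookahead] (the unique production whose predict set contains the lookahead).

Stack is shown with the top on the left.

Stack      Input      Action
----------------------------
T $        id :: n $  output T → P T'
P T' $     id :: n $  output P → id
id T' $    id :: n $  match 'id'
T' $       :: n $     output T' → :: P T'
:: P T' $  :: n $     match '::'
P T' $     n $        output P → n
n T' $     n $        match 'n'
T' $       $          output T' → ε
$          $          accept

The string is accepted.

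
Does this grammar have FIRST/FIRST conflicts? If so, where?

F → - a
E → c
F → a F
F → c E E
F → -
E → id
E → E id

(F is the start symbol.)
Yes. F → '-' a / F → '-' on { '-' }; E → c / E → E id on { 'c' }; E → id / E → E id on { 'id' }

FIRST sets of the non-terminals at (or reachable through a nullable prefix from) the front of some alternative:
  FIRST(E) = { 'c', 'id' }

Productions for F:
  F → - a: FIRST = { '-' }
  F → a F: FIRST = { 'a' }
  F → c E E: FIRST = { 'c' }
  F → -: FIRST = { '-' }
Productions for E:
  E → c: FIRST = { 'c' }
  E → id: FIRST = { 'id' }
  E → E id: FIRST = { 'c', 'id' }

Conflict for F: F → - a and F → -
  Overlap: { '-' }
Conflict for E: E → c and E → E id
  Overlap: { 'c' }
Conflict for E: E → id and E → E id
  Overlap: { 'id' }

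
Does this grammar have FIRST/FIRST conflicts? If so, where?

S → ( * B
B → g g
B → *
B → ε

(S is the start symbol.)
No FIRST/FIRST conflicts.

A FIRST/FIRST conflict occurs when two productions N → α and N → β for the same non-terminal have FIRST(α) ∩ FIRST(β) ≠ ∅ (with ε ∈ FIRST of a nullable right-hand side, so two nullable alternatives also conflict).

Productions for B:
  B → g g: FIRST = { 'g' }
  B → *: FIRST = { '*' }
  B → ε: FIRST = { ε }
S has only one production, so no FIRST/FIRST conflict is possible there.

All alternatives of each non-terminal have pairwise disjoint FIRST sets.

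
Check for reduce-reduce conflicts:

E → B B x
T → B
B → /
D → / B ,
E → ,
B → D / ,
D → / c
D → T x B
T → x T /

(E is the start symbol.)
Yes — I12: [D → T x B .] vs [T → B .]

Augment with E' → E and build the canonical LR(0) collection (I0 = CLOSURE({[E' → . E]}), then GOTO on every symbol after a dot until no new states appear). It has 20 states:
  I0: { [B → . /], [B → . D / ,], [D → . / B ,], [D → . / c], [D → . T x B], [E → . ,], [E → . B B x], [E' → . E], [T → . B], [T → . x T /] }  — shift
  I1: { [E → , .] }  — reduce
  I2: { [B → . /], [B → . D / ,], [B → / .], [D → . / B ,], [D → . / c], [D → . T x B], [D → / . B ,], [D → / . c], [T → . B], [T → . x T /] }  — shift, reduce
  I3: { [B → . /], [B → . D / ,], [D → . / B ,], [D → . / c], [D → . T x B], [E → B . B x], [T → . B], [T → . x T /], [T → B .] }  — shift, reduce
  I4: { [B → D . / ,] }  — shift
  I5: { [E' → E .] }  — accept
  I6: { [D → T . x B] }  — shift
  I7: { [B → . /], [B → . D / ,], [D → . / B ,], [D → . / c], [D → . T x B], [T → . B], [T → . x T /], [T → x . T /] }  — shift
  I8: { [T → B .] }  — reduce
  I9: { [D → T . x B], [T → x T . /] }  — shift
  I10: { [T → x T / .] }  — reduce
  I11: { [B → . /], [B → . D / ,], [D → . / B ,], [D → . / c], [D → . T x B], [D → T x . B], [T → . B], [T → . x T /] }  — shift
  I12: { [D → T x B .], [T → B .] }  — 2 reduces
  I13: { [B → D / . ,] }  — shift
  I14: { [B → D / , .] }  — reduce
  I15: { [E → B B . x], [T → B .] }  — shift, reduce
  I16: { [E → B B x .] }  — reduce
  I17: { [D → / B . ,], [T → B .] }  — shift, reduce
  I18: { [D → / c .] }  — reduce
  I19: { [D → / B , .] }  — reduce

I12 contains complete items [D → T x B .], [T → B .] — reduce-reduce conflict.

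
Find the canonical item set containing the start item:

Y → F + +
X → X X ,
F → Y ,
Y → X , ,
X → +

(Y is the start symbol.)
{ [F → . Y ,], [X → . +], [X → . X X ,], [Y → . F + +], [Y → . X , ,], [Y' → . Y] }

First, augment the grammar with Y' → Y
I₀ = CLOSURE({ [Y' → . Y] }):
  [Y' → . Y] has the dot before Y: add [Y → . F + +], [Y → . X , ,]
  [Y → . F + +] has the dot before F: add [F → . Y ,]
  [Y → . X , ,] has the dot before X: add [X → . X X ,], [X → . +]
No further items can be added.

I₀ = { [F → . Y ,], [X → . +], [X → . X X ,], [Y → . F + +], [Y → . X , ,], [Y' → . Y] }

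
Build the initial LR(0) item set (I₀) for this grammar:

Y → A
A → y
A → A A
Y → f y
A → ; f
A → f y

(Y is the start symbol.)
{ [A → . ; f], [A → . A A], [A → . f y], [A → . y], [Y → . A], [Y → . f y], [Y' → . Y] }

First, augment the grammar with Y' → Y
I₀ = CLOSURE({ [Y' → . Y] }):
  [Y' → . Y] has the dot before Y: add [Y → . A], [Y → . f y]
  [Y → . A] has the dot before A: add [A → . y], [A → . A A], [A → . ; f], [A → . f y]
No further items can be added.

I₀ = { [A → . ; f], [A → . A A], [A → . f y], [A → . y], [Y → . A], [Y → . f y], [Y' → . Y] }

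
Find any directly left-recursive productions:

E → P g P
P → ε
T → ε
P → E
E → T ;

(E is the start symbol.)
No direct left recursion

E → P g P: starts with P
P → ε: starts with ε
T → ε: starts with ε
P → E: starts with E
E → T ;: starts with T

No direct left recursion found.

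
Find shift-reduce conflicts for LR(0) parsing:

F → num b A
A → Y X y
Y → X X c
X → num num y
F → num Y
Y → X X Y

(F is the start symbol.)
A shift-reduce conflict occurs when an LR(0) state has both:
  - a complete (reduce) item [A → α .] (dot at the end), and
  - a shift item [B → β . c γ] (dot before a terminal).

Augment with F' → F and build the canonical LR(0) collection (I0 = CLOSURE({[F' → . F]}), then GOTO on every symbol after a dot until no new states appear). It has 16 states:
  I0: { [F → . num Y], [F → . num b A], [F' → . F] }  — shift
  I1: { [F' → F .] }  — accept
  I2: { [F → num . Y], [F → num . b A], [X → . num num y], [Y → . X X Y], [Y → . X X c] }  — shift
  I3: { [X → . num num y], [Y → X . X Y], [Y → X . X c] }  — shift
  I4: { [F → num Y .] }  — reduce
  I5: { [A → . Y X y], [F → num b . A], [X → . num num y], [Y → . X X Y], [Y → . X X c] }  — shift
  I6: { [X → num . num y] }  — shift
  I7: { [X → num num . y] }  — shift
  I8: { [X → num num y .] }  — reduce
  I9: { [F → num b A .] }  — reduce
  I10: { [A → Y . X y], [X → . num num y] }  — shift
  I11: { [A → Y X . y] }  — shift
  I12: { [A → Y X y .] }  — reduce
  I13: { [X → . num num y], [Y → . X X Y], [Y → . X X c], [Y → X X . Y], [Y → X X . c] }  — shift
  I14: { [Y → X X Y .] }  — reduce
  I15: { [Y → X X c .] }  — reduce

No state contains both a complete item and a shift item.

Answer: No shift-reduce conflicts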